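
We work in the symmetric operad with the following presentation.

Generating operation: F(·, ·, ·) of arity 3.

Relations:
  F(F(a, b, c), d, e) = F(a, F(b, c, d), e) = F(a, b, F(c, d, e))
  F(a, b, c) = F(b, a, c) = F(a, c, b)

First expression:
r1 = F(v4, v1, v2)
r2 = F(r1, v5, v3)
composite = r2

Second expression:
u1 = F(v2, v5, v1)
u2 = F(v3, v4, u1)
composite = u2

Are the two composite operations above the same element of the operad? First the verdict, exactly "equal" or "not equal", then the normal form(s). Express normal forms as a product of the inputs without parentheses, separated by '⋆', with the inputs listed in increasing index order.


equal; both compose to v1 ⋆ v2 ⋆ v3 ⋆ v4 ⋆ v5

Reducing the first expression gives v1 ⋆ v2 ⋆ v3 ⋆ v4 ⋆ v5
Reducing the second expression gives v1 ⋆ v2 ⋆ v3 ⋆ v4 ⋆ v5
One common form — equal.


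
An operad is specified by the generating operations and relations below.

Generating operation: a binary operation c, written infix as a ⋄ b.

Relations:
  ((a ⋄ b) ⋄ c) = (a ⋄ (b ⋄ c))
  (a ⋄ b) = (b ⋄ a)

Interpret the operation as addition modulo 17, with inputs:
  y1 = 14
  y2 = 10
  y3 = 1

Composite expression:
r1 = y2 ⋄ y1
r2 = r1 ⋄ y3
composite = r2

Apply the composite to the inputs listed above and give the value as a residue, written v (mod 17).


8 (mod 17)

(y2 ⋄ y1) = 7
((y2 ⋄ y1) ⋄ y3) = 8


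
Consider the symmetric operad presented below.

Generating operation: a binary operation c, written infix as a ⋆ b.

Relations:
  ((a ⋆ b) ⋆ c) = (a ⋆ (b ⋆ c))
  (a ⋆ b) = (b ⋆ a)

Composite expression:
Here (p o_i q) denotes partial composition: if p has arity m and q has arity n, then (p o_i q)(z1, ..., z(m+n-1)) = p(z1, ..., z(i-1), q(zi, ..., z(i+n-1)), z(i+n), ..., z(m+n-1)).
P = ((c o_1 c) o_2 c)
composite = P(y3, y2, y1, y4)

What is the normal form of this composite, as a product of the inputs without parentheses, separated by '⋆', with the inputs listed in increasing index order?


y1 ⋆ y2 ⋆ y3 ⋆ y4

Both nesting and order wash out for c; what remains is which y's occur.
(y2 ⋆ y1) flattens to y2 ⋆ y1
(y3 ⋆ (y2 ⋆ y1)) flattens to y3 ⋆ y2 ⋆ y1
((y3 ⋆ (y2 ⋆ y1)) ⋆ y4) flattens to y3 ⋆ y2 ⋆ y1 ⋆ y4
commutativity sorts the factors: y1 ⋆ y2 ⋆ y3 ⋆ y4


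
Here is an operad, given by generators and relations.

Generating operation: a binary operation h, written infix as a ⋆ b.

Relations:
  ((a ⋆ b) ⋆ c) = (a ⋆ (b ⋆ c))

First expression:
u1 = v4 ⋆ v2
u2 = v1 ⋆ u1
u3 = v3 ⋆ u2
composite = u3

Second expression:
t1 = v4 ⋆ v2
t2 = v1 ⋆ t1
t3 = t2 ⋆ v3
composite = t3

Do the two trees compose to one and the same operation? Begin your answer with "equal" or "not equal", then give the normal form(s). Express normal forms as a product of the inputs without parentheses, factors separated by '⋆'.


not equal; first: v3 ⋆ v1 ⋆ v4 ⋆ v2; second: v1 ⋆ v4 ⋆ v2 ⋆ v3


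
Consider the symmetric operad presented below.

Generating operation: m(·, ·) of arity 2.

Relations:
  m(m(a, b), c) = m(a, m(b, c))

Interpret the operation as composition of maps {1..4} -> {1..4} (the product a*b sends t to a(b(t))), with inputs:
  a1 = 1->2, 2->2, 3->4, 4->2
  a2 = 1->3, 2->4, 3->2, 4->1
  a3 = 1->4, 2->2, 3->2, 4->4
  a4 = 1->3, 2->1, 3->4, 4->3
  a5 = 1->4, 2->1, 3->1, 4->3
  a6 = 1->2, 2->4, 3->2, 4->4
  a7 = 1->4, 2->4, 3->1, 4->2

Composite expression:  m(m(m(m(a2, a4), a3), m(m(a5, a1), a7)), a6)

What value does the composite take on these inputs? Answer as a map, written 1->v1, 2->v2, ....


m(a2, a4) = 1->2, 2->3, 3->1, 4->2
m(m(a2, a4), a3) = 1->2, 2->3, 3->3, 4->2
m(a5, a1) = 1->1, 2->1, 3->3, 4->1
m(m(a5, a1), a7) = 1->1, 2->1, 3->1, 4->1
m(m(m(a2, a4), a3), m(m(a5, a1), a7)) = 1->2, 2->2, 3->2, 4->2
m(m(m(m(a2, a4), a3), m(m(a5, a1), a7)), a6) = 1->2, 2->2, 3->2, 4->2

1->2, 2->2, 3->2, 4->2


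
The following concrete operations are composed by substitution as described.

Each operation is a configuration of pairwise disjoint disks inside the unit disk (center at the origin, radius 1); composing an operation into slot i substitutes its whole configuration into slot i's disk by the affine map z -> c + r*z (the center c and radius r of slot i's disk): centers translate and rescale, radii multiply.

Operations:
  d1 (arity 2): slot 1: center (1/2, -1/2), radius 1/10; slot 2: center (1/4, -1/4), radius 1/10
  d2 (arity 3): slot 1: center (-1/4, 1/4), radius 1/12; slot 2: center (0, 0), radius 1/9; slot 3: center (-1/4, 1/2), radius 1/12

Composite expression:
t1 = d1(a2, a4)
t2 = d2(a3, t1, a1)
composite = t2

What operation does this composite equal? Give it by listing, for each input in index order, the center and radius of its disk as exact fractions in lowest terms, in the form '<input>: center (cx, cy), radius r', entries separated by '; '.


a1: center (-1/4, 1/2), radius 1/12; a2: center (1/18, -1/18), radius 1/90; a3: center (-1/4, 1/4), radius 1/12; a4: center (1/36, -1/36), radius 1/90

Only the slot chain above each a matters under d2; compose those maps.
input a3: composing its 1 substitution step yields center (-1/4, 1/4), radius 1/12
input a2: composing its 2 substitution steps yields center (1/18, -1/18), radius 1/90
input a4: composing its 2 substitution steps yields center (1/36, -1/36), radius 1/90
input a1: composing its 1 substitution step yields center (-1/4, 1/2), radius 1/12


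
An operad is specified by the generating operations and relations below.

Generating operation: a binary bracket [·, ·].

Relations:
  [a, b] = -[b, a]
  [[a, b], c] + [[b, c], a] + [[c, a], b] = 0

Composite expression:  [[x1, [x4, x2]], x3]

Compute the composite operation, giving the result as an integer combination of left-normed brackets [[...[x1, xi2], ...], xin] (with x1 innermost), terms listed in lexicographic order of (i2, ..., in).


-[[[x1, x2], x4], x3] + [[[x1, x4], x2], x3]

In the tensor algebra, words opening x1 carry the x1-anchored form.
Composite bracket: [[x1, [x4, x2]], x3]
Each bracket splits as ab - ba, giving 8 signed words (2^3 = 8).
Collect the words opening with x1:
  word x1x2x4x3 has sign -1, contributing -[[[x1, x2], x4], x3]
  word x1x4x2x3 has sign +1, contributing +[[[x1, x4], x2], x3]


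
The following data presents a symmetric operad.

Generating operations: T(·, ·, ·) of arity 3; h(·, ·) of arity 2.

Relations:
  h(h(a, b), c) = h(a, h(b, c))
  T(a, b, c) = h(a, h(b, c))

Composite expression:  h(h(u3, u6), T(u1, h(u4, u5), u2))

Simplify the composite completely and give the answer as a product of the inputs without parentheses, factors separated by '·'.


All parenthesizations of h agree; list the u-inputs left to right.
h(u3, u6) linearizes to u3 · u6
h(u4, u5) linearizes to u4 · u5
T(u1, h(u4, u5), u2) linearizes to u1 · u4 · u5 · u2
h(h(u3, u6), T(u1, h(u4, u5), u2)) linearizes to u3 · u6 · u1 · u4 · u5 · u2

u3 · u6 · u1 · u4 · u5 · u2


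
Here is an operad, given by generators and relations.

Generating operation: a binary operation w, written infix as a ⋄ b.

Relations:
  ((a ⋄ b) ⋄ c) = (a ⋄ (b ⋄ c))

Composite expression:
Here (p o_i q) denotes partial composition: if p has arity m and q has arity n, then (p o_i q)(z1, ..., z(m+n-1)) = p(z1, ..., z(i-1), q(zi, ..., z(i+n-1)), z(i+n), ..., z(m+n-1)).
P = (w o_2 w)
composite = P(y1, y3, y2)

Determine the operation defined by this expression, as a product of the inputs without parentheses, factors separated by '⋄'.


y1 ⋄ y3 ⋄ y2


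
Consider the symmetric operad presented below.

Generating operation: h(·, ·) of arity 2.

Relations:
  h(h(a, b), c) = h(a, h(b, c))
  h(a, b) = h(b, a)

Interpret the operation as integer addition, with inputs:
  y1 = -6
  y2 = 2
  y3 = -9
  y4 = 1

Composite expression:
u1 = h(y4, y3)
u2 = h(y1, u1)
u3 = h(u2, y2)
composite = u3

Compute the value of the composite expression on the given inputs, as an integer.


-12

h(y4, y3) = -8
h(y1, h(y4, y3)) = -14
h(h(y1, h(y4, y3)), y2) = -12


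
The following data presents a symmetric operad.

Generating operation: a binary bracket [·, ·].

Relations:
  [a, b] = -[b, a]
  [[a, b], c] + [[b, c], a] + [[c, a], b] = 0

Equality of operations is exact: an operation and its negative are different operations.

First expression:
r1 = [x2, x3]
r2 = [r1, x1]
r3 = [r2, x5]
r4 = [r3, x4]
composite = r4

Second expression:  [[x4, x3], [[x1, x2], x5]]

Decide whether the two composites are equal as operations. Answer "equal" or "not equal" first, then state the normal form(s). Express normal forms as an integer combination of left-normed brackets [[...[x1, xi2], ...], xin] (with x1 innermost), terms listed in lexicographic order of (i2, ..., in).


not equal; first: -[[[[x1, x2], x3], x5], x4] + [[[[x1, x3], x2], x5], x4]; second: [[[[x1, x2], x5], x3], x4] - [[[[x1, x2], x5], x4], x3]

The first composite normalizes to -[[[[x1, x2], x3], x5], x4] + [[[[x1, x3], x2], x5], x4]
The second composite normalizes to [[[[x1, x2], x5], x3], x4] - [[[[x1, x2], x5], x4], x3]
They disagree, so not equal.


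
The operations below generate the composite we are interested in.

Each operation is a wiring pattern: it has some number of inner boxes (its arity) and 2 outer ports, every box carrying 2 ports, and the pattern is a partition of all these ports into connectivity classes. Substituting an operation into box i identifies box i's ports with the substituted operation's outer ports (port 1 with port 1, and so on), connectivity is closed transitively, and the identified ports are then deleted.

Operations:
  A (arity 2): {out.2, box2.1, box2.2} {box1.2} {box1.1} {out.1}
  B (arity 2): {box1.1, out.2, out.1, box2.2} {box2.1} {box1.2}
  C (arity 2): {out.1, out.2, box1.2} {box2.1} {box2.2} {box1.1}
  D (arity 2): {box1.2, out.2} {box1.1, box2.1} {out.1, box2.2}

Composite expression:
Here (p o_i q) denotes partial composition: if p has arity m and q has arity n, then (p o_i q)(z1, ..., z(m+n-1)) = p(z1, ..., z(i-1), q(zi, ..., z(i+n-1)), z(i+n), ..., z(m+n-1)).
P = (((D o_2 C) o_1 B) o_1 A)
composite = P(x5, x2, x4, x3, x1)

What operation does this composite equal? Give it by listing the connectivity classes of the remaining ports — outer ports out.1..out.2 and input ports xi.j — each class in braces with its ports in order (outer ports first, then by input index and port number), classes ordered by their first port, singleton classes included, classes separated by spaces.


{out.1, out.2, x3.2, x4.2} {x1.1} {x1.2} {x2.1, x2.2} {x3.1} {x4.1} {x5.1} {x5.2}


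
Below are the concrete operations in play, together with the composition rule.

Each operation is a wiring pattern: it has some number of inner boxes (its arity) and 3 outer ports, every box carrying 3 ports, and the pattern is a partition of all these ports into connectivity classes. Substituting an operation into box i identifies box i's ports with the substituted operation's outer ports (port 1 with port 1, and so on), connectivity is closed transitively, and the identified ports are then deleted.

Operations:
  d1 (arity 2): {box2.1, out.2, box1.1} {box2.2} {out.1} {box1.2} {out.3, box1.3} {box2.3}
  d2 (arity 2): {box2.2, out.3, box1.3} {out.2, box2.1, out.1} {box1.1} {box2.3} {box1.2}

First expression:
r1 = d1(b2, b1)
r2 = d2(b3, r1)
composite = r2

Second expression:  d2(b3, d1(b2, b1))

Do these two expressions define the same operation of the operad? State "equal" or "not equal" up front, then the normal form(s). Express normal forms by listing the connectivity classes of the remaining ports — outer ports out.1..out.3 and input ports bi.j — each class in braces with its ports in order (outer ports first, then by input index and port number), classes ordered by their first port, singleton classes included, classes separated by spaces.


equal — both sides give {out.1, out.2} {out.3, b1.1, b2.1, b3.3} {b1.2} {b1.3} {b2.2} {b2.3} {b3.1} {b3.2}

Normal form of the first expression: {out.1, out.2} {out.3, b1.1, b2.1, b3.3} {b1.2} {b1.3} {b2.2} {b2.3} {b3.1} {b3.2}
Normal form of the second expression: {out.1, out.2} {out.3, b1.1, b2.1, b3.3} {b1.2} {b1.3} {b2.2} {b2.3} {b3.1} {b3.2}
Same normal form: equal.


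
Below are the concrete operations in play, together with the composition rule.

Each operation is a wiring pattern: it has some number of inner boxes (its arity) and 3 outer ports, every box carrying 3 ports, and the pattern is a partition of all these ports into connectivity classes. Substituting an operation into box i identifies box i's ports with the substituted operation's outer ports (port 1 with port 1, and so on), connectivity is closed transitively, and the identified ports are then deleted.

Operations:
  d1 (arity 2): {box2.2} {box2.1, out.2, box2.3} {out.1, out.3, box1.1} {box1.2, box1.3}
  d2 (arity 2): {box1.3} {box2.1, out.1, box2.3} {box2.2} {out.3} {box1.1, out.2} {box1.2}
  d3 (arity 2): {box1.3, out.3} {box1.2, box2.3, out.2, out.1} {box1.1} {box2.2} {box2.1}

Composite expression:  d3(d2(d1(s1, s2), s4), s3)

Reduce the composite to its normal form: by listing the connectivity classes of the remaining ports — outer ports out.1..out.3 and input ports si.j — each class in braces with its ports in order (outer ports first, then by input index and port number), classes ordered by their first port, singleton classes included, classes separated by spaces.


Connectivity passes through glued d3-boundaries; trace each wire chain.
composing d1 on (s1, s2), with out.j its own outer ports: {out.1, out.3, s1.1} {out.2, s2.1, s2.3} {s1.2, s1.3} {s2.2}
composing d2 on (s1, s2, s4), with out.j its own outer ports: {out.1, s4.1, s4.3} {out.2, s1.1} {out.3} {s1.2, s1.3} {s2.1, s2.3} {s2.2} {s4.2}
composing d3 on (s1, s2, s4, s3), with out.j its own outer ports: {out.1, out.2, s1.1, s3.3} {out.3} {s1.2, s1.3} {s2.1, s2.3} {s2.2} {s3.1} {s3.2} {s4.1, s4.3} {s4.2}

{out.1, out.2, s1.1, s3.3} {out.3} {s1.2, s1.3} {s2.1, s2.3} {s2.2} {s3.1} {s3.2} {s4.1, s4.3} {s4.2}


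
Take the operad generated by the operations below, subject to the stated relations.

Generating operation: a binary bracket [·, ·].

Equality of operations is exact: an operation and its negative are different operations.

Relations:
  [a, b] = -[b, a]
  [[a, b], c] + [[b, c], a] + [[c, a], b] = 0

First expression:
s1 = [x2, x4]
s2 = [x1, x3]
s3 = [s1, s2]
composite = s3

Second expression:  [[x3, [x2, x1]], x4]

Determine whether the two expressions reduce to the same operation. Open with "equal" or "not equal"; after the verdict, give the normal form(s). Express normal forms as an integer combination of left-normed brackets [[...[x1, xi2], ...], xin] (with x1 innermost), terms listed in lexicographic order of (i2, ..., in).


not equal; first: -[[[x1, x3], x2], x4] + [[[x1, x3], x4], x2]; second: [[[x1, x2], x3], x4]


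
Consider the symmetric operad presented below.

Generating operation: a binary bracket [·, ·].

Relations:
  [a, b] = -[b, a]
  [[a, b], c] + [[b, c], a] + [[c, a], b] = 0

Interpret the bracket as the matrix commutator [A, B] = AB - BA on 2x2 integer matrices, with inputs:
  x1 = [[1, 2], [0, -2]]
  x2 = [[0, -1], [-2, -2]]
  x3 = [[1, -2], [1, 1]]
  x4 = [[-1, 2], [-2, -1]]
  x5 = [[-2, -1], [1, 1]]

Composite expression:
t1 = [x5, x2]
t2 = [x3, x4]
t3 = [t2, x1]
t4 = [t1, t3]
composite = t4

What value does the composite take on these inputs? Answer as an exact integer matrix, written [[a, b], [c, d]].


[[32, 48], [0, -32]]

[x5, x2] = [[3, 5], [-4, -3]]
[x3, x4] = [[2, 0], [0, -2]]
[[x3, x4], x1] = [[0, 8], [0, 0]]
[[x5, x2], [[x3, x4], x1]] = [[32, 48], [0, -32]]


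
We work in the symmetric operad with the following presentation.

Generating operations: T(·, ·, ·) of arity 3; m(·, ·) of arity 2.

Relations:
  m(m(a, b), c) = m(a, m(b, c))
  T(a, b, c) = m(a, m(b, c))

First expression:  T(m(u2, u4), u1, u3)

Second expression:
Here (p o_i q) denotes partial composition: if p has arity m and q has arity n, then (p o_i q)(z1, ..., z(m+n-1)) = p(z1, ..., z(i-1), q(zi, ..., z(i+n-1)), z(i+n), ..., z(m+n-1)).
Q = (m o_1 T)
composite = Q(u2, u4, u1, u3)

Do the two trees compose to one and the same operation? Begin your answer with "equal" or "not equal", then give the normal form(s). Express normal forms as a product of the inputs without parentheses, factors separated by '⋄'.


equal; the common form is u2 ⋄ u4 ⋄ u1 ⋄ u3

The first composite normalizes to u2 ⋄ u4 ⋄ u1 ⋄ u3
The second composite normalizes to u2 ⋄ u4 ⋄ u1 ⋄ u3
The forms coincide; equal.


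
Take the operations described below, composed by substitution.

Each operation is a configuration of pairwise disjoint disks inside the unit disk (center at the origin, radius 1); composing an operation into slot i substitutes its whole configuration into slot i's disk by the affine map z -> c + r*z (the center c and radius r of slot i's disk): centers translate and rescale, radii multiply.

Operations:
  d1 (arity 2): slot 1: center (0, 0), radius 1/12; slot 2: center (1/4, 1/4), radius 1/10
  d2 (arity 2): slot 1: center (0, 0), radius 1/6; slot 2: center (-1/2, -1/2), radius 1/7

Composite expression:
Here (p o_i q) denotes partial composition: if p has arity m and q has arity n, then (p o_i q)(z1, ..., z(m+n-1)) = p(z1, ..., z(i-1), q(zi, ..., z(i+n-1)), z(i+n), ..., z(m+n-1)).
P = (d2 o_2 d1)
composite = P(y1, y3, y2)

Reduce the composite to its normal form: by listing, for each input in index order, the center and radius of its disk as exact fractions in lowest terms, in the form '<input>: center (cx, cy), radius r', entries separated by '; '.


Nesting under d2 composes maps z -> c + r*z down each y-path.
for y1, the 1-step affine chain lands on center (0, 0), radius 1/6
for y3, the 2-step affine chain lands on center (-1/2, -1/2), radius 1/84
for y2, the 2-step affine chain lands on center (-13/28, -13/28), radius 1/70

y1: center (0, 0), radius 1/6; y2: center (-13/28, -13/28), radius 1/70; y3: center (-1/2, -1/2), radius 1/84


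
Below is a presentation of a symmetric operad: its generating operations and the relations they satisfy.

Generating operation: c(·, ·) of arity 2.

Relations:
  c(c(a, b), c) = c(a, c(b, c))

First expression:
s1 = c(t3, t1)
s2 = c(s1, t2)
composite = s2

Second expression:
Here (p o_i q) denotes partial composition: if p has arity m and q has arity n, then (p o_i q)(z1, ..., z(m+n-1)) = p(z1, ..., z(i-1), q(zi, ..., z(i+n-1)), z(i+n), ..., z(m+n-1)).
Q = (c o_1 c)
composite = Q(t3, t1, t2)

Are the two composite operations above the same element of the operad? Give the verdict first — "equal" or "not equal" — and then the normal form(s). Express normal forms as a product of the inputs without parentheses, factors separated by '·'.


In normal form, the first expression is t3 · t1 · t2
In normal form, the second expression is t3 · t1 · t2
Both agree, so they are equal.

equal; both compose to t3 · t1 · t2


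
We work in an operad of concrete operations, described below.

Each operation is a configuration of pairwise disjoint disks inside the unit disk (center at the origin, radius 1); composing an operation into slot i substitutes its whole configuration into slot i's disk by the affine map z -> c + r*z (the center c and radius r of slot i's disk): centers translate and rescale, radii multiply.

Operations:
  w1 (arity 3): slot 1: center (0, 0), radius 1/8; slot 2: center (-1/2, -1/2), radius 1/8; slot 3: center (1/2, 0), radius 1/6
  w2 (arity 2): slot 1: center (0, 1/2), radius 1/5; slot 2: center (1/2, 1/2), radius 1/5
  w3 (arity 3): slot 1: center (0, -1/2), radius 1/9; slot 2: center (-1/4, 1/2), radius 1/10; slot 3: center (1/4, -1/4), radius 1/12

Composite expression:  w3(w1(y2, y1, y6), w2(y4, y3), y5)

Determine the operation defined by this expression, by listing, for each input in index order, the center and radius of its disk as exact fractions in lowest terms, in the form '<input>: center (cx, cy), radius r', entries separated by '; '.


Only the slot chain above each y matters under w3; compose those maps.
input y2: composing its 2 substitution steps yields center (0, -1/2), radius 1/72
input y1: composing its 2 substitution steps yields center (-1/18, -5/9), radius 1/72
input y6: composing its 2 substitution steps yields center (1/18, -1/2), radius 1/54
input y4: composing its 2 substitution steps yields center (-1/4, 11/20), radius 1/50
input y3: composing its 2 substitution steps yields center (-1/5, 11/20), radius 1/50
input y5: composing its 1 substitution step yields center (1/4, -1/4), radius 1/12

y1: center (-1/18, -5/9), radius 1/72; y2: center (0, -1/2), radius 1/72; y3: center (-1/5, 11/20), radius 1/50; y4: center (-1/4, 11/20), radius 1/50; y5: center (1/4, -1/4), radius 1/12; y6: center (1/18, -1/2), radius 1/54


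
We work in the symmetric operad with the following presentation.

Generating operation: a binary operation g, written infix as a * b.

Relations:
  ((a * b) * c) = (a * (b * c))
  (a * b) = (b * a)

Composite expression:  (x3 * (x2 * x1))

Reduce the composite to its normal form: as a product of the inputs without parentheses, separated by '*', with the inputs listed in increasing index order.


x1 * x2 * x3

Both nesting and order wash out for g; what remains is which x's occur.
(x2 * x1) unparenthesizes to x2 * x1
(x3 * (x2 * x1)) unparenthesizes to x3 * x2 * x1
the factors in increasing index order: x1 * x2 * x3


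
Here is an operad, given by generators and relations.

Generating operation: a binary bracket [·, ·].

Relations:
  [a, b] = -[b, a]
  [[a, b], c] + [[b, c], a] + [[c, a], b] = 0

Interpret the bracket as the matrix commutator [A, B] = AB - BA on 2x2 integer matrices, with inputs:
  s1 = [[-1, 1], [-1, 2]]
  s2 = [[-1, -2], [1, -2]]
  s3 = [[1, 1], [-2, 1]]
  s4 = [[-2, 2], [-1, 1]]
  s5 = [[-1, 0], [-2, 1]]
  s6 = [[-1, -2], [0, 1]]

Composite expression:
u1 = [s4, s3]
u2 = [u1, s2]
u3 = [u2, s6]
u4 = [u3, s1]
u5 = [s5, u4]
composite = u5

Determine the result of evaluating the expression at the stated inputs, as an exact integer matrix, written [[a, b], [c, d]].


[[540, -540], [360, -540]]


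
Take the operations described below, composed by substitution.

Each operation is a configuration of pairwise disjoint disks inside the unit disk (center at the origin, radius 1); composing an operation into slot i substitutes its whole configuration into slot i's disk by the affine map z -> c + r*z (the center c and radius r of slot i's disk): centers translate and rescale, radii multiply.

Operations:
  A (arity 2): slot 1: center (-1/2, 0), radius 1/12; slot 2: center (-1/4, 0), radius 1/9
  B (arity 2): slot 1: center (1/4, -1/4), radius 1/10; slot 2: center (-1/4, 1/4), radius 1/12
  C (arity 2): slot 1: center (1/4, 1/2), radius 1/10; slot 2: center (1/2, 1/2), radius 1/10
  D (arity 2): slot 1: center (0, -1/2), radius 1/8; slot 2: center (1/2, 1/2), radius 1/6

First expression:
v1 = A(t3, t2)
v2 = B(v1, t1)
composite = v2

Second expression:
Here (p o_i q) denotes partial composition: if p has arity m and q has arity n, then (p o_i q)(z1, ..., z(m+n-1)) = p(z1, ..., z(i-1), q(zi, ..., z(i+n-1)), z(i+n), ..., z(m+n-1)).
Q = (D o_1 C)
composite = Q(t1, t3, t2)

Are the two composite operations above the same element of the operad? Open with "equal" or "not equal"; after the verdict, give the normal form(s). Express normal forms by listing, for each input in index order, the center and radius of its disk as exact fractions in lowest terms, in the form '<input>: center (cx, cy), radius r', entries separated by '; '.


not equal; the first gives t1: center (-1/4, 1/4), radius 1/12; t2: center (9/40, -1/4), radius 1/90; t3: center (1/5, -1/4), radius 1/120 and the second t1: center (1/32, -7/16), radius 1/80; t2: center (1/2, 1/2), radius 1/6; t3: center (1/16, -7/16), radius 1/80


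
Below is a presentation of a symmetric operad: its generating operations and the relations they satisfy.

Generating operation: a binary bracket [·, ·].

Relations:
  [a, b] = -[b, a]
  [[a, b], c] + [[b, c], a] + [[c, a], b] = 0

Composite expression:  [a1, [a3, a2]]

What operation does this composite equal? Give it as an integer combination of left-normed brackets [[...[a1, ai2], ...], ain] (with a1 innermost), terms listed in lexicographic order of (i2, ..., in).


Expand each bracket as ab - ba; the a1-initial words give the coefficients.
Composite bracket: [a1, [a3, a2]]
The bracket unfolds into 4 signed words via [a, b] = ab - ba (2^2 = 4).
Only words starting with a1 matter:
  sign of a1a2a3 is -1, so it contributes -[[a1, a2], a3]
  sign of a1a3a2 is +1, so it contributes +[[a1, a3], a2]

-[[a1, a2], a3] + [[a1, a3], a2]


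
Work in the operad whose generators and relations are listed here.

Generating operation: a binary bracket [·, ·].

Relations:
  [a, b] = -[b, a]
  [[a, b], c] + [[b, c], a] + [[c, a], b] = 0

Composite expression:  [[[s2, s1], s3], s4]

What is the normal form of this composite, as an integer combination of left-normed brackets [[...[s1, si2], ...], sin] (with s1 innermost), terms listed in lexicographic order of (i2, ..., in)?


Antisymmetry and Jacobi reduce to s1-anchored left-normed brackets.
Composite bracket: [[[s2, s1], s3], s4]
Applying ab - ba throughout gives 8 signed words (2^3 = 8).
Words beginning with s1 determine it all:
  s1s2s3s4 (sign -1) contributes -[[[s1, s2], s3], s4]

-[[[s1, s2], s3], s4]


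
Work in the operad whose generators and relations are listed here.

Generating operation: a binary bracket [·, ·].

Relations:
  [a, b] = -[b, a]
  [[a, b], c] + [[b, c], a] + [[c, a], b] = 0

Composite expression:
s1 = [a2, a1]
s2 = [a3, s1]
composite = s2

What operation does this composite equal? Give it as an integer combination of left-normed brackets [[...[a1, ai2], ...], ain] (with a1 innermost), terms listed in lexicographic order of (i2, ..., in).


[[a1, a2], a3]

A multilinear Lie element is pinned by a1-initial words (a1 innermost).
Composite bracket: [a3, [a2, a1]]
Expanding via [a, b] = ab - ba: 4 signed words (2^2 = 4).
Only words starting with a1 matter:
  a1a2a3 (sign +1) contributes +[[a1, a2], a3]


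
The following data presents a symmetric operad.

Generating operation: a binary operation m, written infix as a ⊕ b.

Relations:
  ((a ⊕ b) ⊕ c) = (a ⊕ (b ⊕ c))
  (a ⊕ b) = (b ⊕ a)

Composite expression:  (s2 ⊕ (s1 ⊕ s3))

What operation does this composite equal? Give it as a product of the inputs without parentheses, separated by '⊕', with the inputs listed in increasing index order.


s1 ⊕ s2 ⊕ s3

Reordering under m is free, so list the s-inputs canonically.
(s1 ⊕ s3) spells out as s1 ⊕ s3
(s2 ⊕ (s1 ⊕ s3)) spells out as s2 ⊕ s1 ⊕ s3
rearranged into index order: s1 ⊕ s2 ⊕ s3


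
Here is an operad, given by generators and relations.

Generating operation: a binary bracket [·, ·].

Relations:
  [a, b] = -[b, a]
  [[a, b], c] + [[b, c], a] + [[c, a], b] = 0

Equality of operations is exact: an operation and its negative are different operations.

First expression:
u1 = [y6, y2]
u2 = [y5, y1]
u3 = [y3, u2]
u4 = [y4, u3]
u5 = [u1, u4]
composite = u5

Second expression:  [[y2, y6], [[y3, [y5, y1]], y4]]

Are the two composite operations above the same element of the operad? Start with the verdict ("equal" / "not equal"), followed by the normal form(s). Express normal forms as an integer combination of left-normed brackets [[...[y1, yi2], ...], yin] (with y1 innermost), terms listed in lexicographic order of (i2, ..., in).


equal — both sides give -[[[[[y1, y5], y3], y4], y2], y6] + [[[[[y1, y5], y3], y4], y6], y2]

Normal form of the first expression: -[[[[[y1, y5], y3], y4], y2], y6] + [[[[[y1, y5], y3], y4], y6], y2]
Normal form of the second expression: -[[[[[y1, y5], y3], y4], y2], y6] + [[[[[y1, y5], y3], y4], y6], y2]
Both agree, so they are equal.


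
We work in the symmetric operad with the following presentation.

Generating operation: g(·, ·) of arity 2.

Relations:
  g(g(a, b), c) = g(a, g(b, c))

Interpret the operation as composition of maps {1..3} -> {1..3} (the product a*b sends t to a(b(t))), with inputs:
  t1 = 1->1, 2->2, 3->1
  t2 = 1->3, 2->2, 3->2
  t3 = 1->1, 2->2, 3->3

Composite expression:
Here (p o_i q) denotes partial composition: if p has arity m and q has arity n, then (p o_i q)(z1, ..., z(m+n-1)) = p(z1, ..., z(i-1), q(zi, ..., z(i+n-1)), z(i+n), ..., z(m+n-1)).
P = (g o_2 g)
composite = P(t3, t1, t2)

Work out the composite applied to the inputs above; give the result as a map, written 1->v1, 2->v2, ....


1->1, 2->2, 3->2

g(t1, t2) = 1->1, 2->2, 3->2
g(t3, g(t1, t2)) = 1->1, 2->2, 3->2


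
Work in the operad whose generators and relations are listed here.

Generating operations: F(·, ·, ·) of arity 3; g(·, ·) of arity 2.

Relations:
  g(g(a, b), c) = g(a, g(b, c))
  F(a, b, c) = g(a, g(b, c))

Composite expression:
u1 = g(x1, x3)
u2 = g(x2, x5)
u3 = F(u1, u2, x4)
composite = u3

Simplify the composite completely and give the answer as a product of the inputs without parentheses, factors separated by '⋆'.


x1 ⋆ x3 ⋆ x2 ⋆ x5 ⋆ x4

Key point: F is associative — brackets drop, the x-order remains.
g(x1, x3) collapses to x1 ⋆ x3
g(x2, x5) collapses to x2 ⋆ x5
F(g(x1, x3), g(x2, x5), x4) collapses to x1 ⋆ x3 ⋆ x2 ⋆ x5 ⋆ x4


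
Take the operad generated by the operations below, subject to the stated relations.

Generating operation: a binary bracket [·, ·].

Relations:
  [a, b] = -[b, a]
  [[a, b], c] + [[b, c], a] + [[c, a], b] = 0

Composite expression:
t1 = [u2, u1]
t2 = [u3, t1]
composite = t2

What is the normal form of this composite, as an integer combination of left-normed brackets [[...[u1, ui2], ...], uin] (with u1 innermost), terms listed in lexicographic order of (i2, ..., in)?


[[u1, u2], u3]

A multilinear Lie element is pinned by u1-initial words (u1 innermost).
Composite bracket: [u3, [u2, u1]]
Expanding via [a, b] = ab - ba: 4 signed words (2^2 = 4).
Coefficients come from the u1-initial words:
  the word u1u2u3 carries sign +1 and contributes +[[u1, u2], u3]


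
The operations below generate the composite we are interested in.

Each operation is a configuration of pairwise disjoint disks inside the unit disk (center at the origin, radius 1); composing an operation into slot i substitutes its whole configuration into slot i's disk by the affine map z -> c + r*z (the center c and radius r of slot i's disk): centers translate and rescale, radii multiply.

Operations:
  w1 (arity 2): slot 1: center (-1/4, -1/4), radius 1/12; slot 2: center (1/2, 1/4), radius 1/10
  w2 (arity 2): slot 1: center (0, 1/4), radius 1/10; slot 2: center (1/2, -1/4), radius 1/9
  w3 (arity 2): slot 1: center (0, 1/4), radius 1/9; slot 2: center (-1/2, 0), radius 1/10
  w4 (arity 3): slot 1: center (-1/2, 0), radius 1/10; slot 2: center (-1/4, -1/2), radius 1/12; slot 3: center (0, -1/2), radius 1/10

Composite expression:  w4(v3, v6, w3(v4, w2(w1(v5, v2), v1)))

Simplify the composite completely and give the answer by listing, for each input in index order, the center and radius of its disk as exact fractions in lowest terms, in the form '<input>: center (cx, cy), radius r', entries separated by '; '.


Nesting under w4 composes maps z -> c + r*z down each v-path.
for v3, the 1-step affine chain lands on center (-1/2, 0), radius 1/10
for v6, the 1-step affine chain lands on center (-1/4, -1/2), radius 1/12
for v4, the 2-step affine chain lands on center (0, -19/40), radius 1/90
for v5, the 4-step affine chain lands on center (-201/4000, -1991/4000), radius 1/12000
for v2, the 4-step affine chain lands on center (-99/2000, -1989/4000), radius 1/10000
for v1, the 3-step affine chain lands on center (-9/200, -201/400), radius 1/900

v1: center (-9/200, -201/400), radius 1/900; v2: center (-99/2000, -1989/4000), radius 1/10000; v3: center (-1/2, 0), radius 1/10; v4: center (0, -19/40), radius 1/90; v5: center (-201/4000, -1991/4000), radius 1/12000; v6: center (-1/4, -1/2), radius 1/12


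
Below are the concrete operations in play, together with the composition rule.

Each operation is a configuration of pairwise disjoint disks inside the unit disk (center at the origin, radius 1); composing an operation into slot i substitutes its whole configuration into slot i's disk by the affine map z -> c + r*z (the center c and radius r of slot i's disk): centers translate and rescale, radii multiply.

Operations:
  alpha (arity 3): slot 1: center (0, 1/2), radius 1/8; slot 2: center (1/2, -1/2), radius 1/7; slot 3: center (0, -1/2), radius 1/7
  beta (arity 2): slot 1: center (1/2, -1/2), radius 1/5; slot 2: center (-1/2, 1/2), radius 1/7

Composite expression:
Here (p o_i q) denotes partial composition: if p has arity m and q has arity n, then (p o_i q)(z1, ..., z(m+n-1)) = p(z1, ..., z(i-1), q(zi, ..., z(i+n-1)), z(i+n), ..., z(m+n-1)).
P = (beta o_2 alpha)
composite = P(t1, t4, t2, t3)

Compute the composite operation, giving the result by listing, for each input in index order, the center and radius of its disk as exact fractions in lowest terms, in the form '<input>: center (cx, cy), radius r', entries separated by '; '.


t1: center (1/2, -1/2), radius 1/5; t2: center (-3/7, 3/7), radius 1/49; t3: center (-1/2, 3/7), radius 1/49; t4: center (-1/2, 4/7), radius 1/56


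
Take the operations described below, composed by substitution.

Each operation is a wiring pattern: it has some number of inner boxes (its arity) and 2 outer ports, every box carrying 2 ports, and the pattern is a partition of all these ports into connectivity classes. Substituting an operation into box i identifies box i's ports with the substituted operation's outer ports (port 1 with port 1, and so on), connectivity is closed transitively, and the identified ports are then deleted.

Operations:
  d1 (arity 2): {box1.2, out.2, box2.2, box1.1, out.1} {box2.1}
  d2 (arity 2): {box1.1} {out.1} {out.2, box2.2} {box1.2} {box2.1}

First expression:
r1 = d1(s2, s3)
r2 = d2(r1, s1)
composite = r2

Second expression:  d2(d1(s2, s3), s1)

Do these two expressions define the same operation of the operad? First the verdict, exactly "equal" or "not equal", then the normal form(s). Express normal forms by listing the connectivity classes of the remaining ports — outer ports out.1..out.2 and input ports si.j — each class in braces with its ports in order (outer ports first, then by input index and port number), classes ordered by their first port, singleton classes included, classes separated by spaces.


In normal form, the first expression is {out.1} {out.2, s1.2} {s1.1} {s2.1, s2.2, s3.2} {s3.1}
In normal form, the second expression is {out.1} {out.2, s1.2} {s1.1} {s2.1, s2.2, s3.2} {s3.1}
One common form — equal.

equal; both compose to {out.1} {out.2, s1.2} {s1.1} {s2.1, s2.2, s3.2} {s3.1}


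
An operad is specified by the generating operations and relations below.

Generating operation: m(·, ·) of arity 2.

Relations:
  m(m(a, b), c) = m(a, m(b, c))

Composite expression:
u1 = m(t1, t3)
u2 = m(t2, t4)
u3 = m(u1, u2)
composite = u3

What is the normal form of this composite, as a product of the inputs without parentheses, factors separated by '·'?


t1 · t3 · t2 · t4

Under associativity of m, the answer is the t's in reading order.
m(t1, t3) flattens to t1 · t3
m(t2, t4) flattens to t2 · t4
m(m(t1, t3), m(t2, t4)) flattens to t1 · t3 · t2 · t4


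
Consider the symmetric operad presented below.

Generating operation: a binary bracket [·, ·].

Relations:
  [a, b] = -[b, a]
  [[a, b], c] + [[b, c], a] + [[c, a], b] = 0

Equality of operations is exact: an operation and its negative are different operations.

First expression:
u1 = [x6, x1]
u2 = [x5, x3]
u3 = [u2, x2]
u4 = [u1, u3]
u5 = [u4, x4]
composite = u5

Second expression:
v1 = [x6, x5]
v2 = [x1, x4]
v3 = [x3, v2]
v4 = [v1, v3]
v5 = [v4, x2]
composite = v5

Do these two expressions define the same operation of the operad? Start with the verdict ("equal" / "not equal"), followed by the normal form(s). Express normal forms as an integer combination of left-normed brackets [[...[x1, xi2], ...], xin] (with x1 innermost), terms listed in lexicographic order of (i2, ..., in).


not equal — first -[[[[[x1, x6], x2], x3], x5], x4] + [[[[[x1, x6], x2], x5], x3], x4] + [[[[[x1, x6], x3], x5], x2], x4] - [[[[[x1, x6], x5], x3], x2], x4], second -[[[[[x1, x4], x3], x5], x6], x2] + [[[[[x1, x4], x3], x6], x5], x2]

The first expression reduces to -[[[[[x1, x6], x2], x3], x5], x4] + [[[[[x1, x6], x2], x5], x3], x4] + [[[[[x1, x6], x3], x5], x2], x4] - [[[[[x1, x6], x5], x3], x2], x4]
The second expression reduces to -[[[[[x1, x4], x3], x5], x6], x2] + [[[[[x1, x4], x3], x6], x5], x2]
The forms do not match — not equal.


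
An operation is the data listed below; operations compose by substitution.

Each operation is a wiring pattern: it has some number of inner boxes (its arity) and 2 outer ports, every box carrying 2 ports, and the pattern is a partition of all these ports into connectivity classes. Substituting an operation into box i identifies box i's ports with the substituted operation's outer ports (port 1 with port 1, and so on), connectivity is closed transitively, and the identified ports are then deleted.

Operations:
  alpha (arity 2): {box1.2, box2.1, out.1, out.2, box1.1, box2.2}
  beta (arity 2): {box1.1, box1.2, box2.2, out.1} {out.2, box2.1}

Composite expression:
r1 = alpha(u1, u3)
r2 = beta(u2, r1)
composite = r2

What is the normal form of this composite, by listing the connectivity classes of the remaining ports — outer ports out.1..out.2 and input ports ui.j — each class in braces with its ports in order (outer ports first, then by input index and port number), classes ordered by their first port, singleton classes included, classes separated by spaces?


{out.1, out.2, u1.1, u1.2, u2.1, u2.2, u3.1, u3.2}

Reachability decides: close wires over beta-identified ports.
stage alpha: inputs (u1, u3), connectivity {out.1, out.2, u1.1, u1.2, u3.1, u3.2}, out.j its boundary
stage beta: inputs (u2, u1, u3), connectivity {out.1, out.2, u1.1, u1.2, u2.1, u2.2, u3.1, u3.2}, out.j its boundary


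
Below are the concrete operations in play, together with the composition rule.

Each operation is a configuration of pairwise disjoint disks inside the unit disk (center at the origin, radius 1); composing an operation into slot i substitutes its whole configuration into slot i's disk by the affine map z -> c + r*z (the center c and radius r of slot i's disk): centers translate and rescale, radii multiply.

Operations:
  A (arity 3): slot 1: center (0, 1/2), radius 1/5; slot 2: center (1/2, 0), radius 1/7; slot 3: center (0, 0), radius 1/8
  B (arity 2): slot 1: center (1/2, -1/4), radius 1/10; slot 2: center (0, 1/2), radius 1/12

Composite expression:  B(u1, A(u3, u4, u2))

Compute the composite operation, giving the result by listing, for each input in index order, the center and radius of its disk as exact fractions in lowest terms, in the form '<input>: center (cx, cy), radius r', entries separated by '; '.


u1: center (1/2, -1/4), radius 1/10; u2: center (0, 1/2), radius 1/96; u3: center (0, 13/24), radius 1/60; u4: center (1/24, 1/2), radius 1/84

Only the slot chain above each u matters under B; compose those maps.
u1 passes through 1 substitution, ending at center (1/2, -1/4), radius 1/10
u3 passes through 2 substitutions, ending at center (0, 13/24), radius 1/60
u4 passes through 2 substitutions, ending at center (1/24, 1/2), radius 1/84
u2 passes through 2 substitutions, ending at center (0, 1/2), radius 1/96


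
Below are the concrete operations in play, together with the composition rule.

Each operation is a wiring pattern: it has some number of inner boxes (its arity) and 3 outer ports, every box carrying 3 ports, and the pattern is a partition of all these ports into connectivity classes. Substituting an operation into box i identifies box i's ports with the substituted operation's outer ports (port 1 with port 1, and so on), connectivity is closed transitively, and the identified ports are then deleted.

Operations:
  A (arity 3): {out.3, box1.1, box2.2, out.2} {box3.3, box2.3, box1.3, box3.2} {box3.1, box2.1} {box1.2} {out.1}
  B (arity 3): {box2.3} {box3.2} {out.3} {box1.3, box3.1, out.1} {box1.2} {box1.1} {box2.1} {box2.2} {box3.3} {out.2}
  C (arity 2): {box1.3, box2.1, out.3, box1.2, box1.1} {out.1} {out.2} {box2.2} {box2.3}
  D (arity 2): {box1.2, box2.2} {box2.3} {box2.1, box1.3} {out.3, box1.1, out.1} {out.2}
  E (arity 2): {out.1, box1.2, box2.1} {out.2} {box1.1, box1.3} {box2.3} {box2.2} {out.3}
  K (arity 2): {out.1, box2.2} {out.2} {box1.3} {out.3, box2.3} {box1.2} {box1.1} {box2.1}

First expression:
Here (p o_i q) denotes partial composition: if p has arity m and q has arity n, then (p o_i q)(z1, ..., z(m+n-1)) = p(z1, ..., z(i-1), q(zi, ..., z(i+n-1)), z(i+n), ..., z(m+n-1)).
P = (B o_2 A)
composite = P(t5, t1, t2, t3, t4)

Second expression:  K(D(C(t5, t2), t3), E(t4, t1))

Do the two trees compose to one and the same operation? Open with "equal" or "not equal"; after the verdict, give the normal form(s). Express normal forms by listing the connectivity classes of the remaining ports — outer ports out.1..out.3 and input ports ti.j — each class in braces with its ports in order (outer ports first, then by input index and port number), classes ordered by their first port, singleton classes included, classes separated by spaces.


not equal; the first gives {out.1, t4.1, t5.3} {out.2} {out.3} {t1.1, t2.2} {t1.2} {t1.3, t2.3, t3.2, t3.3} {t2.1, t3.1} {t4.2} {t4.3} {t5.1} {t5.2} and the second {out.1} {out.2} {out.3} {t1.1, t4.2} {t1.2} {t1.3} {t2.1, t3.1, t5.1, t5.2, t5.3} {t2.2} {t2.3} {t3.2} {t3.3} {t4.1, t4.3}
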